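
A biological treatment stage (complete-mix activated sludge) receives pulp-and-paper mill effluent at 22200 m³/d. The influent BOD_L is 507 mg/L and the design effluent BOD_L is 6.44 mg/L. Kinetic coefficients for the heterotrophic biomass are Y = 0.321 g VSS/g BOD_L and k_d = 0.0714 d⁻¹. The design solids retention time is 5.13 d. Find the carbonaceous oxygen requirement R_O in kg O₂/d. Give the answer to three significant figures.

R_O ≈ 7410 kg O₂/d

The observed yield is Y_obs = Y/(1 + k_d·θ_c) = 0.321 / (1 + 0.0714 × 5.13) = 0.321 / 1.366 = 0.2349 g VSS per g BOD_L removed.
Substrate removed = Q·(S₀ − S) = 22200 m³/d × (507 − 6.44) g/m³ = 1.11×10^7 g/d = 11112 kg/d.
Biomass synthesised: P_X = Y_obs × 11112 = 2611 kg VSS/d.
Carbonaceous O₂ demand = substrate oxidised − cell-mass equivalent = 11112 − 1.42 × 2611 = 7405 kg O₂/d.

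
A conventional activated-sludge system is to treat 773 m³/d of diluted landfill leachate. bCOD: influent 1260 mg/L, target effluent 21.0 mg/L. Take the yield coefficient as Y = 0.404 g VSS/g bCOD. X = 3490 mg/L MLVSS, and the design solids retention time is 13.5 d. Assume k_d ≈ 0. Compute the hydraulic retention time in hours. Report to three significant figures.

τ ≈ 46.5 h

Biomass mass balance (decay neglected): V·X = Y·Q·(S₀ − S)·θ_c, so V = 0.404 × 773 × (1260 − 21.0) × 13.5 / 3490 = 1497 m³.
τ = V/Q = 1497/773 = 1.936 d, or 46.47 h.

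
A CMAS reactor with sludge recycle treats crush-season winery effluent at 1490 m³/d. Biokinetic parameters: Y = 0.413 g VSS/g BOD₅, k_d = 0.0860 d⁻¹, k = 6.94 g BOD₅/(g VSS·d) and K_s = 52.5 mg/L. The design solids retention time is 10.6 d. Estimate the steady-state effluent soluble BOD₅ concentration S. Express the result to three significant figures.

S ≈ 3.53 mg/L

Effluent substrate depends only on kinetics and SRT: S = K_s(1 + k_d θ_c) / [θ_c(Yk − k_d) − 1] = 52.5 × (1 + 0.0860 × 10.6) / [10.6 × (0.413 × 6.94 − 0.0860) − 1] = 100.4 / 28.47 = 3.525 mg/L.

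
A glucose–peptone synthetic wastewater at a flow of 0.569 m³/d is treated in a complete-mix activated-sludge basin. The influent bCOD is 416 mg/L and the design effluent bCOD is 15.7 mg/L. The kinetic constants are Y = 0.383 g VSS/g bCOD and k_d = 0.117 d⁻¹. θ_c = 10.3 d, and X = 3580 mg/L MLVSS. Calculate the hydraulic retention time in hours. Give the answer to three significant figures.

Rearranging the biomass balance for a CMAS with decay, V = Y·Q·ΔS·θ_c / [X·(1+k_d θ_c)] = 0.383 × 0.569 × (416 − 15.7) × 10.3 / [3580 × (1 + 0.117 × 10.3)] = 8.99×10^2 / 7894 = 0.1138 m³.
τ = V/Q = 0.1138/0.569 = 0.2000 d, or 4.801 h.

τ ≈ 4.80 h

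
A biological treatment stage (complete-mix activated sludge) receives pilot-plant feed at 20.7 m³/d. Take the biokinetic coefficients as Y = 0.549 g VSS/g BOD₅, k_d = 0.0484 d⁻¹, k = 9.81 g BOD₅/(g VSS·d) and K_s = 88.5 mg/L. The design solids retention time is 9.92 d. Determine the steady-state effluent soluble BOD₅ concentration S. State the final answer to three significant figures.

S ≈ 2.52 mg/L

For a completely mixed reactor with recycle the Lawrence–McCarty relation gives S = K_s·(1 + k_d·θ_c) / [θ_c·(Y·k − k_d) − 1] = 88.5 × (1 + 0.0484 × 9.92) / [9.92 × (0.549 × 9.81 − 0.0484) − 1] = 131.0 / 51.95 = 2.522 mg/L.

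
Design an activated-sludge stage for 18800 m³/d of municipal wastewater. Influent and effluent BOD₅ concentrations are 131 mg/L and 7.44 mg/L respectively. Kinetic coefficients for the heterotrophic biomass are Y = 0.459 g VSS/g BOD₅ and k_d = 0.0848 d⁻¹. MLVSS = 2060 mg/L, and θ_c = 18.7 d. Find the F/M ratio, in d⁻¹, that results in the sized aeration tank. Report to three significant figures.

F/M ≈ 0.319 d⁻¹

From the SRT design equation V = Y Q (S₀−S) θ_c / [X (1 + k_d θ_c)] = 0.459 × 18800 × (131 − 7.44) × 18.7 / [2060 × (1 + 0.0848 × 18.7)] = 1.99×10^7 / 5327 = 3743 m³.
F/M = applied load / biomass = Q·S₀/(V·X) = 18800 × 131 / (3743 × 2060) = 0.3194 d⁻¹.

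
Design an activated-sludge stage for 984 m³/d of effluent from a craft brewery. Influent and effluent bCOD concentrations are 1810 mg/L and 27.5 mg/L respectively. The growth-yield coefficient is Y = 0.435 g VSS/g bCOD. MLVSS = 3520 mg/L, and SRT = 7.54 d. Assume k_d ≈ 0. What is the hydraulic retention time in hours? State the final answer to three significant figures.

Biomass mass balance (decay neglected): V·X = Y·Q·(S₀ − S)·θ_c, so V = 0.435 × 984 × (1810 − 27.5) × 7.54 / 3520 = 1634 m³.
τ = V/Q = 1634/984 = 1.661 d, or 39.86 h.

τ ≈ 39.9 h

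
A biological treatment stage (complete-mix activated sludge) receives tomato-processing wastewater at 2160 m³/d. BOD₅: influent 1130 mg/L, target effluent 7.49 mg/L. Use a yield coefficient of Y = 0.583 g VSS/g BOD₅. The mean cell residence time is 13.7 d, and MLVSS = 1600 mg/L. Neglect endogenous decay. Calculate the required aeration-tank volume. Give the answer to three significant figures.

V ≈ 12100 m³

V·X = Y·Q·ΔS·θ_c gives V = 0.583 × 2160 × (1130 − 7.49) × 13.7 / 1600 = 12104 m³.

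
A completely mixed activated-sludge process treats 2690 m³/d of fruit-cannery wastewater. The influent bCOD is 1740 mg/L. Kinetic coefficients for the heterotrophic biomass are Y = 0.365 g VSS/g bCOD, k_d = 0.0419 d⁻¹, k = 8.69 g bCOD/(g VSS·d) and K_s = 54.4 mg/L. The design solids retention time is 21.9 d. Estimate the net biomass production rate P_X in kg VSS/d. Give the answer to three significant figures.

From the Monod/SRT balance for a CMAS, S = K_s·(1+k_d θ_c)/[θ_c·(Y k − k_d) − 1] = 54.4 × (1 + 0.0419 × 21.9) / [21.9 × (0.365 × 8.69 − 0.0419) − 1] = 104.3 / 67.55 = 1.544 mg/L.
Observed yield with endogenous decay: Y_obs = Y / (1 + k_d·θ_c) = 0.365 / (1 + 0.0419 × 21.9) = 0.365 / 1.918 = 0.1903 g VSS/g bCOD.
Mass of bCOD removed per day: Q(S₀ − S) = 2690 × 1738 g/m³ = 4676 kg/d.
P_X = Y_obs · Q(S₀ − S) = 0.1903 × 4676 = 890.1 kg VSS/d.

P_X ≈ 890 kg VSS/d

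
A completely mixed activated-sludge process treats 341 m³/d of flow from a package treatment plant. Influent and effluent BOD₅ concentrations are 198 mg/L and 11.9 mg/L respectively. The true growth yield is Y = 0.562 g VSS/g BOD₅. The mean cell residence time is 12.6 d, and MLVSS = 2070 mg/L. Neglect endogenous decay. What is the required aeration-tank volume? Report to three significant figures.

V ≈ 217 m³

V·X = Y·Q·ΔS·θ_c gives V = 0.562 × 341 × (198 − 11.9) × 12.6 / 2070 = 217.1 m³.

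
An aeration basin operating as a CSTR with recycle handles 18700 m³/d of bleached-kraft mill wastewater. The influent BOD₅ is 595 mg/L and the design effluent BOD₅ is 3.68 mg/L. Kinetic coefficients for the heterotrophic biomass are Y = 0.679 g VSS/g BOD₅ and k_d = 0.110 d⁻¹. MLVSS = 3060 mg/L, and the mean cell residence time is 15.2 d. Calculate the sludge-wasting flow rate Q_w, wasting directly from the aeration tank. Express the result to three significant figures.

Rearranging the biomass balance for a CMAS with decay, V = Y·Q·ΔS·θ_c / [X·(1+k_d θ_c)] = 0.679 × 18700 × (595 − 3.68) × 15.2 / [3060 × (1 + 0.110 × 15.2)] = 1.14×10^8 / 8176 = 13958 m³.
For wasting at MLVSS concentration, Q_w = V/θ_c = 13958/15.2 = 918.3 m³/d.

Q_w ≈ 918 m³/d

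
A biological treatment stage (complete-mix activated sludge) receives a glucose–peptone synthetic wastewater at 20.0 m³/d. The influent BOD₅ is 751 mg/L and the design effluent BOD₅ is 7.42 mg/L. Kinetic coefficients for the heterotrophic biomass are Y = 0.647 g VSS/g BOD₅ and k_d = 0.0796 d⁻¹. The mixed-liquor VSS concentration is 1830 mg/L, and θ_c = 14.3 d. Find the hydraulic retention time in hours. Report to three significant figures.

τ ≈ 42.2 h

Steady-state biomass mass balance: V·X·(1 + k_d·θ_c) = Y·Q·(S₀ − S)·θ_c, so V = 0.647 × 20.0 × (751 − 7.42) × 14.3 / [1830 × (1 + 0.0796 × 14.3)] = 1.38×10^5 / 3913 = 35.16 m³.
Hydraulic retention time τ = V/Q = 35.16 / 20.0 = 1.758 d = 42.20 h.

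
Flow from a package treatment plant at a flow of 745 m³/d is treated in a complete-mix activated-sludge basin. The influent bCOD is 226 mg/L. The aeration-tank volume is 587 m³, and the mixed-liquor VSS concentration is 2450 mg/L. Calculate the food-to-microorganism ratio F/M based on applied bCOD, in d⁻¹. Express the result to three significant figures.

F/M = applied load / biomass = Q·S₀/(V·X) = 745 × 226 / (587.0 × 2450) = 0.1171 d⁻¹.

F/M ≈ 0.117 d⁻¹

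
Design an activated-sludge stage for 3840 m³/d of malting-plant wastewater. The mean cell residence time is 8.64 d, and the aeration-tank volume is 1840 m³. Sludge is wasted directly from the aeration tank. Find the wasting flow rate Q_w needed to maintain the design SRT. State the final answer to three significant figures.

With mixed-liquor wasting, θ_c = V/Q_w, so Q_w = V/θ_c = 1840/8.64 = 213.0 m³/d.

Q_w ≈ 213 m³/d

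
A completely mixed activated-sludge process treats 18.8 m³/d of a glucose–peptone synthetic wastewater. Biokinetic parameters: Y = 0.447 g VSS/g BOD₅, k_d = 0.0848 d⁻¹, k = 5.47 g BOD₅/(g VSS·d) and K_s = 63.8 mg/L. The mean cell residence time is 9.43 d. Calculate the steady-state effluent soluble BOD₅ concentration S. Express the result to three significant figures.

For a completely mixed reactor with recycle the Lawrence–McCarty relation gives S = K_s·(1 + k_d·θ_c) / [θ_c·(Y·k − k_d) − 1] = 63.8 × (1 + 0.0848 × 9.43) / [9.43 × (0.447 × 5.47 − 0.0848) − 1] = 114.8 / 21.26 = 5.401 mg/L.

S ≈ 5.40 mg/L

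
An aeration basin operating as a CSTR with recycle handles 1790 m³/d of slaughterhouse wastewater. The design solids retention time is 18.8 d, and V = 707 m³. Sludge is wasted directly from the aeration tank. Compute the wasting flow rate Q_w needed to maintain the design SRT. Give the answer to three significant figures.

Q_w ≈ 37.6 m³/d

Wasting from the aeration tank: Q_w = V / θ_c = 707.0 / 18.8 = 37.61 m³/d.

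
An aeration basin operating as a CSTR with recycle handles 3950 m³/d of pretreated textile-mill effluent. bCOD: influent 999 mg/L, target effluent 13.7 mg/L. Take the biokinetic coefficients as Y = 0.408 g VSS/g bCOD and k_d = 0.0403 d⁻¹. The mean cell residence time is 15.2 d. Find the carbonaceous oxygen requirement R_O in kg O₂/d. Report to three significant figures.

Observed yield with endogenous decay: Y_obs = Y / (1 + k_d·θ_c) = 0.408 / (1 + 0.0403 × 15.2) = 0.408 / 1.613 = 0.2530 g VSS/g bCOD.
ΔS = 999 − 13.7 = 985.3 mg/L, so the substrate removal rate is 3950 × 985.3/1000 = 3892 kg bCOD/d.
Net sludge production P_X = 0.2530 × 3892 = 984.7 kg VSS/d.
Carbonaceous O₂ demand = substrate oxidised − cell-mass equivalent = 3892 − 1.42 × 984.7 = 2494 kg O₂/d.

R_O ≈ 2490 kg O₂/d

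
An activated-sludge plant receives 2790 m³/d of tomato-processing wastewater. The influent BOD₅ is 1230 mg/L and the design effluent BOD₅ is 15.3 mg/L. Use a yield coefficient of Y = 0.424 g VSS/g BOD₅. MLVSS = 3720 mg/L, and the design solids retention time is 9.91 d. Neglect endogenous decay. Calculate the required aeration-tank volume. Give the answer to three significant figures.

Biomass mass balance (decay neglected): V·X = Y·Q·(S₀ − S)·θ_c, so V = 0.424 × 2790 × (1230 − 15.3) × 9.91 / 3720 = 3828 m³.

V ≈ 3830 m³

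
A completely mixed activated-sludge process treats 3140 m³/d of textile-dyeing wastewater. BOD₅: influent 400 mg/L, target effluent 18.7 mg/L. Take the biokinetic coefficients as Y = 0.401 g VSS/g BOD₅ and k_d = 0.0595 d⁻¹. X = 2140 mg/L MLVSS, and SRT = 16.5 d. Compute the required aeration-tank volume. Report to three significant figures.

Rearranging the biomass balance for a CMAS with decay, V = Y·Q·ΔS·θ_c / [X·(1+k_d θ_c)] = 0.401 × 3140 × (400 − 18.7) × 16.5 / [2140 × (1 + 0.0595 × 16.5)] = 7.92×10^6 / 4241 = 1868 m³.

V ≈ 1870 m³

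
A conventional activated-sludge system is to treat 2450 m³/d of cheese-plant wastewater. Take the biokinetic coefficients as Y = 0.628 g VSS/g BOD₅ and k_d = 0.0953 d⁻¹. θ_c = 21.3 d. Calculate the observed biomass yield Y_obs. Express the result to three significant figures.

Correct the yield for decay: Y_obs = Y/(1 + k_d θ_c) = 0.628 / (1 + 0.0953 × 21.3) = 0.628 / 3.030 = 0.2073.

Y_obs ≈ 0.207 g VSS/g BOD₅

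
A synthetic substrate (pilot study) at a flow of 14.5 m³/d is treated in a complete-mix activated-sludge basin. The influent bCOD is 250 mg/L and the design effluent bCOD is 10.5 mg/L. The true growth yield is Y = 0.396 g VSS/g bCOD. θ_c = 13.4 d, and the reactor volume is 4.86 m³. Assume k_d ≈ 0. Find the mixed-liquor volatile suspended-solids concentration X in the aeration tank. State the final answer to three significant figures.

Without decay, X = Y Q (S₀−S) θ_c / V = 0.396 × 14.5 × (250 − 10.5) × 13.4 / 4.86 = 3792 mg/L.

X ≈ 3790 mg/L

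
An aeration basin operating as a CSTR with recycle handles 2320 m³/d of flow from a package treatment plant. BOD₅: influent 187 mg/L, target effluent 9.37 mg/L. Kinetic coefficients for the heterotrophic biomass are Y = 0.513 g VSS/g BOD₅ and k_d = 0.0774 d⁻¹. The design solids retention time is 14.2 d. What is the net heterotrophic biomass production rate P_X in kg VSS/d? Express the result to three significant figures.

P_X ≈ 101 kg VSS/d

Y_obs = Y / (1 + k_d θ_c) = 0.513 / (1 + 0.0774 × 14.2) = 0.513 / 2.099 = 0.2444.
Substrate removed = Q·(S₀ − S) = 2320 m³/d × (187 − 9.37) g/m³ = 4.12×10^5 g/d = 412.1 kg/d.
P_X = Y_obs · Q(S₀ − S) = 0.2444 × 412.1 = 100.7 kg VSS/d.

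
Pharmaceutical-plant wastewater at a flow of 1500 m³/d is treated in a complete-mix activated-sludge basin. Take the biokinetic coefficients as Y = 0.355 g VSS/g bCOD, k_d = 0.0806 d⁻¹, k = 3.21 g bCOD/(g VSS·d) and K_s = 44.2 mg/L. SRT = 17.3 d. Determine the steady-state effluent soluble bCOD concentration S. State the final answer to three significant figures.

From the Monod/SRT balance for a CMAS, S = K_s·(1+k_d θ_c)/[θ_c·(Y k − k_d) − 1] = 44.2 × (1 + 0.0806 × 17.3) / [17.3 × (0.355 × 3.21 − 0.0806) − 1] = 105.8 / 17.32 = 6.110 mg/L.

S ≈ 6.11 mg/L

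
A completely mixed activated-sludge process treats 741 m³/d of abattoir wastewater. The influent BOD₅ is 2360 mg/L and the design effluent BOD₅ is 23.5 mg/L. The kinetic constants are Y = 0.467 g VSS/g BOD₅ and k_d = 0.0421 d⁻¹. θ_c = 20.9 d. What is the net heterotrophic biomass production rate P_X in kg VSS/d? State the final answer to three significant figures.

P_X ≈ 430 kg VSS/d

Observed yield with endogenous decay: Y_obs = Y / (1 + k_d·θ_c) = 0.467 / (1 + 0.0421 × 20.9) = 0.467 / 1.880 = 0.2484 g VSS/g BOD₅.
ΔS = 2360 − 23.5 = 2336 mg/L, so the substrate removal rate is 741 × 2336/1000 = 1731 kg BOD₅/d.
Biomass produced: P_X = Y_obs·Q·ΔS = 0.2484 × 1731 ≈ 430.1 kg VSS/d.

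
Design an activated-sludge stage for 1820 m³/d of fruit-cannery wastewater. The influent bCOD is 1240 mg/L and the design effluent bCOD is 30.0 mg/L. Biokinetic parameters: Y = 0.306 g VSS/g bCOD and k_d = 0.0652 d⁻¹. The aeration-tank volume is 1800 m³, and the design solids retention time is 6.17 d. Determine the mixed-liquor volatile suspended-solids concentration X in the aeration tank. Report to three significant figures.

X ≈ 1650 mg/L

X = Y·Q·ΔS·θ_c / [V·(1 + k_d θ_c)] = 0.306 × 1820 × (1240 − 30.0) × 6.17 / [1800 × (1 + 0.0652 × 6.17)] = 1647 mg/L.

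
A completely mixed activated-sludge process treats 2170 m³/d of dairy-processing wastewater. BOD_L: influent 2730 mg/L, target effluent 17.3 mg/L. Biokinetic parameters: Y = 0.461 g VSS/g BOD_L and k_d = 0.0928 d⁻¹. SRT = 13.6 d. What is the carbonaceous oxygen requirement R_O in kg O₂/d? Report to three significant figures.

Y_obs = Y / (1 + k_d θ_c) = 0.461 / (1 + 0.0928 × 13.6) = 0.461 / 2.262 = 0.2038.
Mass of BOD_L removed per day: Q(S₀ − S) = 2170 × 2713 g/m³ = 5887 kg/d.
Biomass synthesised: P_X = Y_obs × 5887 = 1200 kg VSS/d.
R_O = Q·ΔS − 1.42 P_X = 5887 − 1704 = 4183 kg O₂/d.

R_O ≈ 4180 kg O₂/d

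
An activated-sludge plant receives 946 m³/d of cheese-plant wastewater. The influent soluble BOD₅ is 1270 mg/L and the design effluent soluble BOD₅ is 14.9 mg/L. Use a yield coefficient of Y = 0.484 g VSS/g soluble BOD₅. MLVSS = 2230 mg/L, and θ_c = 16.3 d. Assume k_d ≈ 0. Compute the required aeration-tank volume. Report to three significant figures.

V ≈ 4200 m³

Biomass mass balance (decay neglected): V·X = Y·Q·(S₀ − S)·θ_c, so V = 0.484 × 946 × (1270 − 14.9) × 16.3 / 2230 = 4200 m³.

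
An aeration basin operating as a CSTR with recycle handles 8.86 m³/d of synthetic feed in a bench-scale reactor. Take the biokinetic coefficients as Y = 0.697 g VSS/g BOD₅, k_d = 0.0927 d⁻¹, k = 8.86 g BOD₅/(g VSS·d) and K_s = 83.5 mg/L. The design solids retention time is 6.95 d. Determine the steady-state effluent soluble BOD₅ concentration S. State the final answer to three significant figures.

S ≈ 3.33 mg/L

For a completely mixed reactor with recycle the Lawrence–McCarty relation gives S = K_s·(1 + k_d·θ_c) / [θ_c·(Y·k − k_d) − 1] = 83.5 × (1 + 0.0927 × 6.95) / [6.95 × (0.697 × 8.86 − 0.0927) − 1] = 137.3 / 41.27 = 3.326 mg/L.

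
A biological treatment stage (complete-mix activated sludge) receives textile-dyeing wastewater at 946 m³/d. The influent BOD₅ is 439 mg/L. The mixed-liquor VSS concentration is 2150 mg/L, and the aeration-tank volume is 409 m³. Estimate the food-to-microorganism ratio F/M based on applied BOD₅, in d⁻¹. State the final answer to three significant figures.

F/M ≈ 0.472 d⁻¹

F/M = Q·S₀ / (V·X) = 946 × 439 / (409.0 × 2150) = 0.4723 g BOD₅·(g VSS·d)⁻¹.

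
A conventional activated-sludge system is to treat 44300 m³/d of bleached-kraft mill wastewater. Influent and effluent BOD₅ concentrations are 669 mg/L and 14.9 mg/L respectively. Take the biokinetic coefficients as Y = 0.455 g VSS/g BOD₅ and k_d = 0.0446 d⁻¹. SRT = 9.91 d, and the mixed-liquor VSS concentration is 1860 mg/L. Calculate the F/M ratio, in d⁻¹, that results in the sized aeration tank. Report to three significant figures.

Steady-state biomass mass balance: V·X·(1 + k_d·θ_c) = Y·Q·(S₀ − S)·θ_c, so V = 0.455 × 44300 × (669 − 14.9) × 9.91 / [1860 × (1 + 0.0446 × 9.91)] = 1.31×10^8 / 2682 = 48715 m³.
F/M = Q·S₀ / (V·X) = 44300 × 669 / (48715 × 1860) = 0.3271 g BOD₅·(g VSS·d)⁻¹.

F/M ≈ 0.327 d⁻¹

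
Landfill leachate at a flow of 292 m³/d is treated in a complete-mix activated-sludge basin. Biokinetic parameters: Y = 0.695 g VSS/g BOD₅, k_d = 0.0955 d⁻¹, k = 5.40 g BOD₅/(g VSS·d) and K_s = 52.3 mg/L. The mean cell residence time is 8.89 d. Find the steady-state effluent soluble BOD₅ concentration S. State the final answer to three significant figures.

Effluent substrate depends only on kinetics and SRT: S = K_s(1 + k_d θ_c) / [θ_c(Yk − k_d) − 1] = 52.3 × (1 + 0.0955 × 8.89) / [8.89 × (0.695 × 5.40 − 0.0955) − 1] = 96.70 / 31.52 = 3.068 mg/L.

S ≈ 3.07 mg/L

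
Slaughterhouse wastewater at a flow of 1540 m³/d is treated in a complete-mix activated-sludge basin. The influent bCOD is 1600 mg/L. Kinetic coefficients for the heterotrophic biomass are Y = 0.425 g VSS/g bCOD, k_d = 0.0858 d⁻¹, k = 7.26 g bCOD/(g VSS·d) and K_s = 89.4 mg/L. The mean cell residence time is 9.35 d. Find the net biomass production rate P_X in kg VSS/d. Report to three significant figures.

P_X ≈ 579 kg VSS/d

For a completely mixed reactor with recycle the Lawrence–McCarty relation gives S = K_s·(1 + k_d·θ_c) / [θ_c·(Y·k − k_d) − 1] = 89.4 × (1 + 0.0858 × 9.35) / [9.35 × (0.425 × 7.26 − 0.0858) − 1] = 161.1 / 27.05 = 5.957 mg/L.
Y_obs = Y / (1 + k_d θ_c) = 0.425 / (1 + 0.0858 × 9.35) = 0.425 / 1.802 = 0.2358.
Substrate removed = Q·(S₀ − S) = 1540 m³/d × (1600 − 5.96) g/m³ = 2.45×10^6 g/d = 2455 kg/d.
Net biomass production P_X = Y_obs × Q·(S₀ − S) = 0.2358 × 2455 = 578.9 kg VSS/d.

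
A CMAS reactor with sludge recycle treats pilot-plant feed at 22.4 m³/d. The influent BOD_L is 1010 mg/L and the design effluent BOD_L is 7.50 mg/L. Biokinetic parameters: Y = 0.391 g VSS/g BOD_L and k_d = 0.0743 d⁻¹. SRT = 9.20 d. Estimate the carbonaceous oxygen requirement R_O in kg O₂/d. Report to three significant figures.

Y_obs = Y / (1 + k_d θ_c) = 0.391 / (1 + 0.0743 × 9.20) = 0.391 / 1.684 = 0.2322.
Mass of BOD_L removed per day: Q(S₀ − S) = 22.4 × 1002 g/m³ = 22.46 kg/d.
Net sludge production P_X = 0.2322 × 22.46 = 5.215 kg VSS/d.
R_O = Q·(S₀ − S) − 1.42·P_X = 22.46 − 1.42 × 5.215 = 15.05 kg O₂/d.

R_O ≈ 15.1 kg O₂/d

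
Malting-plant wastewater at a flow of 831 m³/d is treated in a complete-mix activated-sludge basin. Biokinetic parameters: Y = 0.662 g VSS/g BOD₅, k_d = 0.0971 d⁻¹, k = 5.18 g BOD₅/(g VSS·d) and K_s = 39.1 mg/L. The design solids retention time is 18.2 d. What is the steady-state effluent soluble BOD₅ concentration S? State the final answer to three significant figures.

From the Monod/SRT balance for a CMAS, S = K_s·(1+k_d θ_c)/[θ_c·(Y k − k_d) − 1] = 39.1 × (1 + 0.0971 × 18.2) / [18.2 × (0.662 × 5.18 − 0.0971) − 1] = 108.2 / 59.64 = 1.814 mg/L.

S ≈ 1.81 mg/L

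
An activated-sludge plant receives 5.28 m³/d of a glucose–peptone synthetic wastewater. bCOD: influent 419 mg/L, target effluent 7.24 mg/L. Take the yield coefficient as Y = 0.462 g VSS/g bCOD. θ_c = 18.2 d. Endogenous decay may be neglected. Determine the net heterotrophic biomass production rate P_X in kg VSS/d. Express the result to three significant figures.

P_X ≈ 1.00 kg VSS/d

With endogenous decay neglected, the observed yield equals the true yield: Y_obs = Y = 0.462 g VSS/g bCOD.
Mass of bCOD removed per day: Q(S₀ − S) = 5.28 × 411.8 g/m³ = 2.174 kg/d.
Net biomass production P_X = Y_obs × Q·(S₀ − S) = 0.4620 × 2.174 = 1.004 kg VSS/d.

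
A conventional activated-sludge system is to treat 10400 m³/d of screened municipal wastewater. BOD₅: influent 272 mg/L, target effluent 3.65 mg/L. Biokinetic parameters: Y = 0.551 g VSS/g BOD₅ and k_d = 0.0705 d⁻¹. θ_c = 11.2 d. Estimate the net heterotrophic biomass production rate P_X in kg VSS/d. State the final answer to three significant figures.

P_X ≈ 859 kg VSS/d

The observed yield is Y_obs = Y/(1 + k_d·θ_c) = 0.551 / (1 + 0.0705 × 11.2) = 0.551 / 1.790 = 0.3079 g VSS per g BOD₅ removed.
ΔS = 272 − 3.65 = 268.4 mg/L, so the substrate removal rate is 10400 × 268.4/1000 = 2791 kg BOD₅/d.
Net biomass production P_X = Y_obs × Q·(S₀ − S) = 0.3079 × 2791 = 859.3 kg VSS/d.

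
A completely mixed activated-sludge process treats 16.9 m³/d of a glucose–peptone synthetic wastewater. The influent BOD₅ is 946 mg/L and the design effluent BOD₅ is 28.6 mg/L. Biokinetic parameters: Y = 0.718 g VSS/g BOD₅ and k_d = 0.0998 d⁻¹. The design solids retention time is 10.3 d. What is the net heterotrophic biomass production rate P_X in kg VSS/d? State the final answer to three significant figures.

Y_obs = Y / (1 + k_d θ_c) = 0.718 / (1 + 0.0998 × 10.3) = 0.718 / 2.028 = 0.3541.
Substrate removed = Q·(S₀ − S) = 16.9 m³/d × (946 − 28.6) g/m³ = 1.55×10^4 g/d = 15.50 kg/d.
P_X = Y_obs · Q(S₀ − S) = 0.3541 × 15.50 = 5.489 kg VSS/d.

P_X ≈ 5.49 kg VSS/d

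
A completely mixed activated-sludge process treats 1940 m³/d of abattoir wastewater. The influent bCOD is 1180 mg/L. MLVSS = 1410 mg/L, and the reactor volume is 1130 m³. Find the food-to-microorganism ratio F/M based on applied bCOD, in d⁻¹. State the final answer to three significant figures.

F/M ≈ 1.44 d⁻¹

Food-to-microorganism ratio F/M = Q S₀ / (V X) = 1940 × 1180 / (1130 × 1410) = 1.437 d⁻¹.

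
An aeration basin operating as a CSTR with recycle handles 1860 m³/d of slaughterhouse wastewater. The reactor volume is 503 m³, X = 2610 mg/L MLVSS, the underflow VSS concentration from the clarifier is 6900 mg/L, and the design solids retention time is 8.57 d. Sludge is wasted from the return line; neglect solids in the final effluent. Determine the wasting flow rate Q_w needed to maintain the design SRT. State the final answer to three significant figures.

Q_w = (V·X)/(θ_c X_r) = 503.0 × 2610 / (8.57 × 6900) = 22.20 m³/d.

Q_w ≈ 22.2 m³/d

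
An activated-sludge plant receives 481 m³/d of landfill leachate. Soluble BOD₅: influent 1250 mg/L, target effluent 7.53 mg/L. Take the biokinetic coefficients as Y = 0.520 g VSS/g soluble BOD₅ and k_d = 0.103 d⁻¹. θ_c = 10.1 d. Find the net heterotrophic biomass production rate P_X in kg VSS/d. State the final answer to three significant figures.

P_X ≈ 152 kg VSS/d

Correct the yield for decay: Y_obs = Y/(1 + k_d θ_c) = 0.520 / (1 + 0.103 × 10.1) = 0.520 / 2.040 = 0.2549.
Mass of soluble BOD₅ removed per day: Q(S₀ − S) = 481 × 1242 g/m³ = 597.6 kg/d.
So the net sludge growth is P_X = 0.2549 × 597.6 = 152.3 kg VSS/d.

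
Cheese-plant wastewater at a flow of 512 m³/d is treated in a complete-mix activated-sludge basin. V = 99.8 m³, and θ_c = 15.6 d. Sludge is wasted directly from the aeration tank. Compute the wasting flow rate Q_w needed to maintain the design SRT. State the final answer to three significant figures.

Q_w ≈ 6.40 m³/d

With mixed-liquor wasting, θ_c = V/Q_w, so Q_w = V/θ_c = 99.80/15.6 = 6.397 m³/d.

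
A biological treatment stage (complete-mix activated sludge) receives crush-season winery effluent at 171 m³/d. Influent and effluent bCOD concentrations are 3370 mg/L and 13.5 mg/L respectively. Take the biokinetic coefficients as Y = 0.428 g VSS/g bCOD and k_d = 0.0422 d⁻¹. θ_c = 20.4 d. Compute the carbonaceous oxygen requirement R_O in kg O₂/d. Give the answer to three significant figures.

R_O ≈ 387 kg O₂/d

Correct the yield for decay: Y_obs = Y/(1 + k_d θ_c) = 0.428 / (1 + 0.0422 × 20.4) = 0.428 / 1.861 = 0.2300.
Substrate removed = Q·(S₀ − S) = 171 m³/d × (3370 − 13.5) g/m³ = 5.74×10^5 g/d = 574.0 kg/d.
P_X = Y_obs·Q·(S₀ − S) = 0.2300 × 574.0 = 132.0 kg VSS/d.
R_O = Q·(S₀ − S) − 1.42·P_X = 574.0 − 1.42 × 132.0 = 386.5 kg O₂/d.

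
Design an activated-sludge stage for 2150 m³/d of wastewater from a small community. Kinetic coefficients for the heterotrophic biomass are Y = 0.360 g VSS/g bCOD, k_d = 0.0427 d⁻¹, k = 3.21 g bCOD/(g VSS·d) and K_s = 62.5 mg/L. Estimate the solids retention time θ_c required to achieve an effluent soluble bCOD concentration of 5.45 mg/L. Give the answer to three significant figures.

Specific growth rate at S = 5.45 mg/L: μ = YkS/(K_s+S) = 0.360·3.21·5.45/(62.5+5.45) = 0.09269 d⁻¹.
Then 1/θ_c = μ − k_d = 0.09269 − 0.0427 = 0.04999 d⁻¹, giving θ_c = 20.01 d.

θ_c ≈ 20.0 d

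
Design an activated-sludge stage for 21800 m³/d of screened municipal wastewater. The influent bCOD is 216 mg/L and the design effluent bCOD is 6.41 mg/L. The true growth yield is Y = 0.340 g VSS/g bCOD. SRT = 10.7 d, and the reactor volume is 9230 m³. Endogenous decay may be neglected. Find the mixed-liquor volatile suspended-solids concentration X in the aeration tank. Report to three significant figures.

X ≈ 1800 mg/L

Without decay, X = Y Q (S₀−S) θ_c / V = 0.340 × 21800 × (216 − 6.41) × 10.7 / 9230 = 1801 mg/L.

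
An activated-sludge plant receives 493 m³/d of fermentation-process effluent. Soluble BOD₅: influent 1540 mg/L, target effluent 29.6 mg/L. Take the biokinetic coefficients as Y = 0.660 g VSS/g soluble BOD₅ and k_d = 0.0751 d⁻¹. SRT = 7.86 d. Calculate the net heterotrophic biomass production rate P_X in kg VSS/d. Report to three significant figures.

P_X ≈ 309 kg VSS/d

Correct the yield for decay: Y_obs = Y/(1 + k_d θ_c) = 0.660 / (1 + 0.0751 × 7.86) = 0.660 / 1.590 = 0.4150.
ΔS = 1540 − 29.6 = 1510 mg/L, so the substrate removal rate is 493 × 1510/1000 = 744.6 kg soluble BOD₅/d.
Net biomass production P_X = Y_obs × Q·(S₀ − S) = 0.4150 × 744.6 = 309.0 kg VSS/d.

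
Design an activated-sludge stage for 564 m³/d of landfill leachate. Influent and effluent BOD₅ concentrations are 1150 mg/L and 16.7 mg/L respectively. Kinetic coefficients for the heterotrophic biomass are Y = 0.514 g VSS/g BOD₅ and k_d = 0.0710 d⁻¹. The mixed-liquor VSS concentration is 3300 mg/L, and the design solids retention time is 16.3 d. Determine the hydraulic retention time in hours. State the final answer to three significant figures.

Rearranging the biomass balance for a CMAS with decay, V = Y·Q·ΔS·θ_c / [X·(1+k_d θ_c)] = 0.514 × 564 × (1150 − 16.7) × 16.3 / [3300 × (1 + 0.0710 × 16.3)] = 5.36×10^6 / 7119 = 752.2 m³.
Hydraulic retention time τ = V/Q = 752.2 / 564 = 1.334 d = 32.01 h.

τ ≈ 32.0 h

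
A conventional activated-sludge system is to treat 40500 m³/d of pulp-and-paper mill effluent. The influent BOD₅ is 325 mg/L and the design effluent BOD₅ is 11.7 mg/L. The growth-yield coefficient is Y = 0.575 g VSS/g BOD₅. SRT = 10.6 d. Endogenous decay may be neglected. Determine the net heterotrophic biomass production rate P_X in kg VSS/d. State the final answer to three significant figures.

Since k_d ≈ 0, Y_obs = Y = 0.575 g VSS/g BOD₅.
ΔS = 325 − 11.7 = 313.3 mg/L, so the substrate removal rate is 40500 × 313.3/1000 = 12689 kg BOD₅/d.
Biomass produced: P_X = Y_obs·Q·ΔS = 0.5750 × 12689 ≈ 7296 kg VSS/d.

P_X ≈ 7300 kg VSS/d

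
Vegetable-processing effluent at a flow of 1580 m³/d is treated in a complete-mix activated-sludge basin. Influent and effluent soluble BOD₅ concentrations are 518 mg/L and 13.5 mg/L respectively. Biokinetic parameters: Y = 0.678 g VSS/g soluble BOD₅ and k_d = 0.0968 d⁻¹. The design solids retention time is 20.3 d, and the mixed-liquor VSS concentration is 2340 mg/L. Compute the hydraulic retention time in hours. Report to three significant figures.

From the SRT design equation V = Y Q (S₀−S) θ_c / [X (1 + k_d θ_c)] = 0.678 × 1580 × (518 − 13.5) × 20.3 / [2340 × (1 + 0.0968 × 20.3)] = 1.1×10^7 / 6938 = 1581 m³.
Hydraulic retention time τ = V/Q = 1581 / 1580 = 1.001 d = 24.02 h.

τ ≈ 24.0 h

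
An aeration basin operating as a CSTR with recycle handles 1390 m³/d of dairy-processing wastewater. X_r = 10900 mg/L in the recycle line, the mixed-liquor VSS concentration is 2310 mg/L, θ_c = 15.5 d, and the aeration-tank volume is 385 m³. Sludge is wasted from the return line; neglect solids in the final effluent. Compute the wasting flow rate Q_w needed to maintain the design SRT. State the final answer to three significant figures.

Q_w ≈ 5.26 m³/d

Q_w = (V·X)/(θ_c X_r) = 385.0 × 2310 / (15.5 × 10900) = 5.264 m³/d.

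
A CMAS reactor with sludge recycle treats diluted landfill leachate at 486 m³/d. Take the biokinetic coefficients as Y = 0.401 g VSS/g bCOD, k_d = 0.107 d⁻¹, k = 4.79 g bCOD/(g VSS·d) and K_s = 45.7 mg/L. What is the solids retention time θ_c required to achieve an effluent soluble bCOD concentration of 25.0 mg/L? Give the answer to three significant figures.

θ_c ≈ 1.75 d

From 1/θ_c = Y·k·S/(K_s + S) − k_d: Y·k·S/(K_s+S) = 0.401 × 4.79 × 25.0 / (45.7 + 25.0) = 0.6792 d⁻¹.
θ_c = 1/(μ − k_d) = 1/(0.6792 − 0.107) = 1/0.5722 = 1.748 d.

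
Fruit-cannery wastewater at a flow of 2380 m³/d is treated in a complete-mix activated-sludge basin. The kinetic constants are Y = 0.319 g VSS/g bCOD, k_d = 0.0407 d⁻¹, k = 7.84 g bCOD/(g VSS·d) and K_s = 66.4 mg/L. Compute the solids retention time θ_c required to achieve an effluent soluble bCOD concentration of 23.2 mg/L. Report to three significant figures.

θ_c ≈ 1.65 d

From 1/θ_c = Y·k·S/(K_s + S) − k_d: Y·k·S/(K_s+S) = 0.319 × 7.84 × 23.2 / (66.4 + 23.2) = 0.6476 d⁻¹.
1/θ_c = 0.6476 − 0.0407 = 0.6069 d⁻¹, so θ_c = 1.648 d.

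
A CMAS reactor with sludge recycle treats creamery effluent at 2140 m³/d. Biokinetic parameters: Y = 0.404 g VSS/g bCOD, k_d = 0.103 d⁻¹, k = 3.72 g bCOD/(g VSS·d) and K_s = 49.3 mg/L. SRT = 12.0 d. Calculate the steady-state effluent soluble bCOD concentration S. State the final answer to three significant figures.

S ≈ 6.98 mg/L

Effluent substrate depends only on kinetics and SRT: S = K_s(1 + k_d θ_c) / [θ_c(Yk − k_d) − 1] = 49.3 × (1 + 0.103 × 12.0) / [12.0 × (0.404 × 3.72 − 0.103) − 1] = 110.2 / 15.80 = 6.978 mg/L.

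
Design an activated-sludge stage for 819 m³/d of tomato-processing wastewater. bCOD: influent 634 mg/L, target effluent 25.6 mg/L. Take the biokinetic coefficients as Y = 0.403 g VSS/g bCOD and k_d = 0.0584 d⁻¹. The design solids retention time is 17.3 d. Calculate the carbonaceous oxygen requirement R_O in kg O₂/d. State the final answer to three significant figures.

R_O ≈ 356 kg O₂/d

The observed yield is Y_obs = Y/(1 + k_d·θ_c) = 0.403 / (1 + 0.0584 × 17.3) = 0.403 / 2.010 = 0.2005 g VSS per g bCOD removed.
Substrate removed = Q·(S₀ − S) = 819 m³/d × (634 − 25.6) g/m³ = 4.98×10^5 g/d = 498.3 kg/d.
Net sludge production P_X = 0.2005 × 498.3 = 99.89 kg VSS/d.
Carbonaceous O₂ demand = substrate oxidised − cell-mass equivalent = 498.3 − 1.42 × 99.89 = 356.4 kg O₂/d.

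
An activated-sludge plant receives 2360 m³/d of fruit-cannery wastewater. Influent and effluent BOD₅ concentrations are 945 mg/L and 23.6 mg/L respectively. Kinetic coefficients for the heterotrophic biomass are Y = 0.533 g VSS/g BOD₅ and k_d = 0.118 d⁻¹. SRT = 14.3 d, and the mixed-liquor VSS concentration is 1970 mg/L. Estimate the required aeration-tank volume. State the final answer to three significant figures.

Rearranging the biomass balance for a CMAS with decay, V = Y·Q·ΔS·θ_c / [X·(1+k_d θ_c)] = 0.533 × 2360 × (945 − 23.6) × 14.3 / [1970 × (1 + 0.118 × 14.3)] = 1.66×10^7 / 5294 = 3131 m³.

V ≈ 3130 m³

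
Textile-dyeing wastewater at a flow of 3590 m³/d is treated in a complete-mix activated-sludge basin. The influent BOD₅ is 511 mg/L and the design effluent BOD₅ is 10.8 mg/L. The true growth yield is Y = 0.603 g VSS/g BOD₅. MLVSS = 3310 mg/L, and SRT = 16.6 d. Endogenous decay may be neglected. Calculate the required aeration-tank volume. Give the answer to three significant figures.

With k_d = 0 the design equation reduces to V = Y Q (S₀−S) θ_c / X = 0.603 × 3590 × (511 − 10.8) × 16.6 / 3310 = 5430 m³.

V ≈ 5430 m³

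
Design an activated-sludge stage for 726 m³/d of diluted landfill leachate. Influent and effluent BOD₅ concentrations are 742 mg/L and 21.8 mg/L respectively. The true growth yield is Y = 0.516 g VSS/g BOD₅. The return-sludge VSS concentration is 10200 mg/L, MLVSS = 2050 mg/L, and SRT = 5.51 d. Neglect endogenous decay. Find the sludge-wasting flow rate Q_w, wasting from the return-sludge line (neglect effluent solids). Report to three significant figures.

Biomass mass balance (decay neglected): V·X = Y·Q·(S₀ − S)·θ_c, so V = 0.516 × 726 × (742 − 21.8) × 5.51 / 2050 = 725.2 m³.
Q_w = (V·X)/(θ_c X_r) = 725.2 × 2050 / (5.51 × 10200) = 26.45 m³/d.

Q_w ≈ 26.5 m³/d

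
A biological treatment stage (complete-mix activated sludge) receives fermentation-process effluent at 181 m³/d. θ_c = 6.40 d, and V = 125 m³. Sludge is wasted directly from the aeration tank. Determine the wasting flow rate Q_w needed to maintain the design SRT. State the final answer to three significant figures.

Q_w ≈ 19.5 m³/d

Wasting from the aeration tank: Q_w = V / θ_c = 125.0 / 6.40 = 19.53 m³/d.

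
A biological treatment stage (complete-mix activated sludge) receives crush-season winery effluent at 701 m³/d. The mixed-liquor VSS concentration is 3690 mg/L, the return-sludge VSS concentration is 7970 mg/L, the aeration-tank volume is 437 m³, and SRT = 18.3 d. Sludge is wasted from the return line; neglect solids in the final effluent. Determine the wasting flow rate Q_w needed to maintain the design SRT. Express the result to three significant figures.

Q_w = (V·X)/(θ_c X_r) = 437.0 × 3690 / (18.3 × 7970) = 11.06 m³/d.

Q_w ≈ 11.1 m³/d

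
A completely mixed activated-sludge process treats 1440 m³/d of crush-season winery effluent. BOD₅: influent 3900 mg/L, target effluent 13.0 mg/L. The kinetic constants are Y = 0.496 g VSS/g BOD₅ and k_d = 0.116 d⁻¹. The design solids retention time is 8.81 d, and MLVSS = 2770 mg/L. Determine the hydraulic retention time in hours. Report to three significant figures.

Rearranging the biomass balance for a CMAS with decay, V = Y·Q·ΔS·θ_c / [X·(1+k_d θ_c)] = 0.496 × 1440 × (3900 − 13.0) × 8.81 / [2770 × (1 + 0.116 × 8.81)] = 2.45×10^7 / 5601 = 4367 m³.
τ = V/Q = 4367/1440 = 3.033 d, or 72.78 h.

τ ≈ 72.8 h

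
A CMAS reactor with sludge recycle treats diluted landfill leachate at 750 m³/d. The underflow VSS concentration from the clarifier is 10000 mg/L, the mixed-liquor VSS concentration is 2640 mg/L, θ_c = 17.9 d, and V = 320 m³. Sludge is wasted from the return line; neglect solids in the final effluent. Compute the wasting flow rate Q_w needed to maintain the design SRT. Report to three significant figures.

Q_w = (V·X)/(θ_c X_r) = 320.0 × 2640 / (17.9 × 10000) = 4.720 m³/d.

Q_w ≈ 4.72 m³/d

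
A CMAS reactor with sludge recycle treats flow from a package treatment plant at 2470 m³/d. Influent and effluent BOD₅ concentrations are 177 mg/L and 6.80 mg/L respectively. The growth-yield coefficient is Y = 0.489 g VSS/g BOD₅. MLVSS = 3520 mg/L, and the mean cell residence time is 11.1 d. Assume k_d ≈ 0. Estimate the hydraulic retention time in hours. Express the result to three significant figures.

τ ≈ 6.30 h

Biomass mass balance (decay neglected): V·X = Y·Q·(S₀ − S)·θ_c, so V = 0.489 × 2470 × (177 − 6.80) × 11.1 / 3520 = 648.3 m³.
τ = V/Q = 648.3/2470 = 0.2625 d, or 6.299 h.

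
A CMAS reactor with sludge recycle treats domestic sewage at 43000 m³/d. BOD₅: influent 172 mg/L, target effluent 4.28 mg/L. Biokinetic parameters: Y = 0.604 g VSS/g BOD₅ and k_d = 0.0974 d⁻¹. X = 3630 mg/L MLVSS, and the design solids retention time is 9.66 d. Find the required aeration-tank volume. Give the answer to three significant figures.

V ≈ 5970 m³

Steady-state biomass mass balance: V·X·(1 + k_d·θ_c) = Y·Q·(S₀ − S)·θ_c, so V = 0.604 × 43000 × (172 − 4.28) × 9.66 / [3630 × (1 + 0.0974 × 9.66)] = 4.21×10^7 / 7045 = 5973 m³.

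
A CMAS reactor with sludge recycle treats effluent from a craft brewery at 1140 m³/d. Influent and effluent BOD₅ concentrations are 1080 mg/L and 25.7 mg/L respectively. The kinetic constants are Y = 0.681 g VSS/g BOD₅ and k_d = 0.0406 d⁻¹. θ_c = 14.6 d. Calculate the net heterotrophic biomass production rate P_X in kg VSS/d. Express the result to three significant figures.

Correct the yield for decay: Y_obs = Y/(1 + k_d θ_c) = 0.681 / (1 + 0.0406 × 14.6) = 0.681 / 1.593 = 0.4276.
ΔS = 1080 − 25.7 = 1054 mg/L, so the substrate removal rate is 1140 × 1054/1000 = 1202 kg BOD₅/d.
Net biomass production P_X = Y_obs × Q·(S₀ − S) = 0.4276 × 1202 = 513.9 kg VSS/d.

P_X ≈ 514 kg VSS/d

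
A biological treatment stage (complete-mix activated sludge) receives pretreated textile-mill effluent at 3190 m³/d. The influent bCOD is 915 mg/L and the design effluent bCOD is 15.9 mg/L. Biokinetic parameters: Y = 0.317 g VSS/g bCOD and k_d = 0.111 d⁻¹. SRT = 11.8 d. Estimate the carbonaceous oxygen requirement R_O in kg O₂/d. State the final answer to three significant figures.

R_O ≈ 2310 kg O₂/d

The observed yield is Y_obs = Y/(1 + k_d·θ_c) = 0.317 / (1 + 0.111 × 11.8) = 0.317 / 2.310 = 0.1372 g VSS per g bCOD removed.
Substrate removed = Q·(S₀ − S) = 3190 m³/d × (915 − 15.9) g/m³ = 2.87×10^6 g/d = 2868 kg/d.
P_X = Y_obs·Q·(S₀ − S) = 0.1372 × 2868 = 393.6 kg VSS/d.
Carbonaceous O₂ demand = substrate oxidised − cell-mass equivalent = 2868 − 1.42 × 393.6 = 2309 kg O₂/d.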